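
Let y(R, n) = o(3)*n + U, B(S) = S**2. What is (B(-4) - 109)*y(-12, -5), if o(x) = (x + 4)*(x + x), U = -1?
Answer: 19623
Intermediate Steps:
o(x) = 2*x*(4 + x) (o(x) = (4 + x)*(2*x) = 2*x*(4 + x))
y(R, n) = -1 + 42*n (y(R, n) = (2*3*(4 + 3))*n - 1 = (2*3*7)*n - 1 = 42*n - 1 = -1 + 42*n)
(B(-4) - 109)*y(-12, -5) = ((-4)**2 - 109)*(-1 + 42*(-5)) = (16 - 109)*(-1 - 210) = -93*(-211) = 19623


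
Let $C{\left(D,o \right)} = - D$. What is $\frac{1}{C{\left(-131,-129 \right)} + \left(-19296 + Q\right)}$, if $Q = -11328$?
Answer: $- \frac{1}{30493} \approx -3.2794 \cdot 10^{-5}$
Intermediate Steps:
$\frac{1}{C{\left(-131,-129 \right)} + \left(-19296 + Q\right)} = \frac{1}{\left(-1\right) \left(-131\right) - 30624} = \frac{1}{131 - 30624} = \frac{1}{-30493} = - \frac{1}{30493}$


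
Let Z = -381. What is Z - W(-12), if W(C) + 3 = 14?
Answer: -392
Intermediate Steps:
W(C) = 11 (W(C) = -3 + 14 = 11)
Z - W(-12) = -381 - 1*11 = -381 - 11 = -392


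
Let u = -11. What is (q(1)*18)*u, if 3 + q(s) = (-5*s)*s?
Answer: 1584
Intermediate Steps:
q(s) = -3 - 5*s² (q(s) = -3 + (-5*s)*s = -3 - 5*s²)
(q(1)*18)*u = ((-3 - 5*1²)*18)*(-11) = ((-3 - 5*1)*18)*(-11) = ((-3 - 5)*18)*(-11) = -8*18*(-11) = -144*(-11) = 1584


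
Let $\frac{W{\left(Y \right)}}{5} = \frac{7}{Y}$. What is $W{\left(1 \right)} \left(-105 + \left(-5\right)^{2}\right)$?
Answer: $-2800$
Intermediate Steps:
$W{\left(Y \right)} = \frac{35}{Y}$ ($W{\left(Y \right)} = 5 \frac{7}{Y} = \frac{35}{Y}$)
$W{\left(1 \right)} \left(-105 + \left(-5\right)^{2}\right) = \frac{35}{1} \left(-105 + \left(-5\right)^{2}\right) = 35 \cdot 1 \left(-105 + 25\right) = 35 \left(-80\right) = -2800$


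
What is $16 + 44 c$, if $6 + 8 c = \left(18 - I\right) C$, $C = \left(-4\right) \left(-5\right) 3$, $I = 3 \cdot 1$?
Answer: $4933$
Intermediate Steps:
$I = 3$
$C = 60$ ($C = 20 \cdot 3 = 60$)
$c = \frac{447}{4}$ ($c = - \frac{3}{4} + \frac{\left(18 - 3\right) 60}{8} = - \frac{3}{4} + \frac{15 \cdot 60}{8} = - \frac{3}{4} + \frac{1}{8} \cdot 900 = - \frac{3}{4} + \frac{225}{2} = \frac{447}{4} \approx 111.75$)
$16 + 44 c = 16 + 44 \cdot \frac{447}{4} = 16 + 4917 = 4933$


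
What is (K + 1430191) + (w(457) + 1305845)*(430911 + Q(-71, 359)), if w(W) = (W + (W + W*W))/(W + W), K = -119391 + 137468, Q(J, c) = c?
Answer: 563272197883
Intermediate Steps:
K = 18077
w(W) = (W**2 + 2*W)/(2*W) (w(W) = (W + (W + W**2))/((2*W)) = (W**2 + 2*W)*(1/(2*W)) = (W**2 + 2*W)/(2*W))
(K + 1430191) + (w(457) + 1305845)*(430911 + Q(-71, 359)) = (18077 + 1430191) + ((1 + (1/2)*457) + 1305845)*(430911 + 359) = 1448268 + ((1 + 457/2) + 1305845)*431270 = 1448268 + (459/2 + 1305845)*431270 = 1448268 + (2612149/2)*431270 = 1448268 + 563270749615 = 563272197883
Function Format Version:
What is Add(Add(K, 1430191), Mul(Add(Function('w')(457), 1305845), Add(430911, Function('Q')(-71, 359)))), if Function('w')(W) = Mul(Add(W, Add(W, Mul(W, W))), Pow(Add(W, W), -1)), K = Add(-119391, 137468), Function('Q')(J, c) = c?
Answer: 563272197883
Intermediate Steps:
K = 18077
Function('w')(W) = Mul(Rational(1, 2), Pow(W, -1), Add(Pow(W, 2), Mul(2, W))) (Function('w')(W) = Mul(Add(W, Add(W, Pow(W, 2))), Pow(Mul(2, W), -1)) = Mul(Add(Pow(W, 2), Mul(2, W)), Mul(Rational(1, 2), Pow(W, -1))) = Mul(Rational(1, 2), Pow(W, -1), Add(Pow(W, 2), Mul(2, W))))
Add(Add(K, 1430191), Mul(Add(Function('w')(457), 1305845), Add(430911, Function('Q')(-71, 359)))) = Add(Add(18077, 1430191), Mul(Add(Add(1, Mul(Rational(1, 2), 457)), 1305845), Add(430911, 359))) = Add(1448268, Mul(Add(Add(1, Rational(457, 2)), 1305845), 431270)) = Add(1448268, Mul(Add(Rational(459, 2), 1305845), 431270)) = Add(1448268, Mul(Rational(2612149, 2), 431270)) = Add(1448268, 563270749615) = 563272197883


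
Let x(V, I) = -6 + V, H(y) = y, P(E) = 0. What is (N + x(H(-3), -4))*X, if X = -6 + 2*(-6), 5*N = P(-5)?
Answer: 162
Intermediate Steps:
N = 0 (N = (1/5)*0 = 0)
X = -18 (X = -6 - 12 = -18)
(N + x(H(-3), -4))*X = (0 + (-6 - 3))*(-18) = (0 - 9)*(-18) = -9*(-18) = 162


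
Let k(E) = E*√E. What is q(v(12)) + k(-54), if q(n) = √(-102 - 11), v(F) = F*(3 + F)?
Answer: I*(√113 - 162*√6) ≈ -386.19*I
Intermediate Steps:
q(n) = I*√113 (q(n) = √(-113) = I*√113)
k(E) = E^(3/2)
q(v(12)) + k(-54) = I*√113 + (-54)^(3/2) = I*√113 - 162*I*√6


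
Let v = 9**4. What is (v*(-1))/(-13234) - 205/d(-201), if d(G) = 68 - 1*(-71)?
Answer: -1800991/1839526 ≈ -0.97905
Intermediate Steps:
v = 6561
d(G) = 139 (d(G) = 68 + 71 = 139)
(v*(-1))/(-13234) - 205/d(-201) = (6561*(-1))/(-13234) - 205/139 = -6561*(-1/13234) - 205*1/139 = 6561/13234 - 205/139 = -1800991/1839526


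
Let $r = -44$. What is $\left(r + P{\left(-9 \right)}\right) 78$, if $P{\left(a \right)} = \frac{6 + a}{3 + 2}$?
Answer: $- \frac{17394}{5} \approx -3478.8$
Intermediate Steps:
$P{\left(a \right)} = \frac{6}{5} + \frac{a}{5}$ ($P{\left(a \right)} = \frac{6 + a}{5} = \left(6 + a\right) \frac{1}{5} = \frac{6}{5} + \frac{a}{5}$)
$\left(r + P{\left(-9 \right)}\right) 78 = \left(-44 + \left(\frac{6}{5} + \frac{1}{5} \left(-9\right)\right)\right) 78 = \left(-44 + \left(\frac{6}{5} - \frac{9}{5}\right)\right) 78 = \left(-44 - \frac{3}{5}\right) 78 = \left(- \frac{223}{5}\right) 78 = - \frac{17394}{5}$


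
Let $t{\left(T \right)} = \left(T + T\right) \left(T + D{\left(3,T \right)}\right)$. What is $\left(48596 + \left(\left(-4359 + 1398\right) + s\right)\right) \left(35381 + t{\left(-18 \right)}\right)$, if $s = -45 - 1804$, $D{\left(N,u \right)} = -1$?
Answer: $1579142090$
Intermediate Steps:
$s = -1849$ ($s = -45 - 1804 = -1849$)
$t{\left(T \right)} = 2 T \left(-1 + T\right)$ ($t{\left(T \right)} = \left(T + T\right) \left(T - 1\right) = 2 T \left(-1 + T\right)$)
$\left(48596 + \left(\left(-4359 + 1398\right) + s\right)\right) \left(35381 + t{\left(-18 \right)}\right) = \left(48596 + \left(\left(-4359 + 1398\right) - 1849\right)\right) \left(35381 + 2 \left(-18\right) \left(-1 - 18\right)\right) = \left(48596 - 4810\right) \left(35381 + 2 \left(-18\right) \left(-19\right)\right) = \left(48596 - 4810\right) \left(35381 + 684\right) = 43786 \cdot 36065 = 1579142090$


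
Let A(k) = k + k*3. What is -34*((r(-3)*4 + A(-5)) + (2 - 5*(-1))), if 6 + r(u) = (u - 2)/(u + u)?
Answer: 3434/3 ≈ 1144.7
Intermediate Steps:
r(u) = -6 + (-2 + u)/(2*u) (r(u) = -6 + (u - 2)/(u + u) = -6 + (-2 + u)/((2*u)) = -6 + (-2 + u)*(1/(2*u)) = -6 + (-2 + u)/(2*u))
A(k) = 4*k (A(k) = k + 3*k = 4*k)
-34*((r(-3)*4 + A(-5)) + (2 - 5*(-1))) = -34*(((-11/2 - 1/(-3))*4 + 4*(-5)) + (2 - 5*(-1))) = -34*(((-11/2 - 1*(-⅓))*4 - 20) + (2 + 5)) = -34*(((-11/2 + ⅓)*4 - 20) + 7) = -34*((-31/6*4 - 20) + 7) = -34*((-62/3 - 20) + 7) = -34*(-122/3 + 7) = -34*(-101/3) = 3434/3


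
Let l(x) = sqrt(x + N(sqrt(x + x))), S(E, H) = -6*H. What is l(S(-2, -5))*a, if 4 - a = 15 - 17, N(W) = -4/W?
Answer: 2*sqrt(6750 - 30*sqrt(15))/5 ≈ 32.579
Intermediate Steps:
a = 6 (a = 4 - (15 - 17) = 4 - 1*(-2) = 4 + 2 = 6)
l(x) = sqrt(x - 2*sqrt(2)/sqrt(x)) (l(x) = sqrt(x - 4/sqrt(x + x)) = sqrt(x - 4*sqrt(2)/(2*sqrt(x))) = sqrt(x - 2*sqrt(2)/sqrt(x)))
l(S(-2, -5))*a = sqrt(-6*(-5) - 2*sqrt(2)/sqrt(-6*(-5)))*6 = sqrt(30 - 2*sqrt(2)/sqrt(30))*6 = sqrt(30 - 2*sqrt(2)*sqrt(30)/30)*6 = sqrt(30 - 2*sqrt(15)/15)*6 = 6*sqrt(30 - 2*sqrt(15)/15)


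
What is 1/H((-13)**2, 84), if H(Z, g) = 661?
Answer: 1/661 ≈ 0.0015129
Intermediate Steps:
1/H((-13)**2, 84) = 1/661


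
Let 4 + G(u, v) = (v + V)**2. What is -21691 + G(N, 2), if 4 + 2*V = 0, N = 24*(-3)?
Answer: -21695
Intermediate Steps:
N = -72
V = -2 (V = -2 + (1/2)*0 = -2 + 0 = -2)
G(u, v) = -4 + (-2 + v)**2 (G(u, v) = -4 + (v - 2)**2 = -4 + (-2 + v)**2)
-21691 + G(N, 2) = -21691 + 2*(-4 + 2) = -21691 + 2*(-2) = -21691 - 4 = -21695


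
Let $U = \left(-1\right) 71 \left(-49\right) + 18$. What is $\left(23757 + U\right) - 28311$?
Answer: $-1057$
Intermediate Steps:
$U = 3497$ ($U = \left(-71\right) \left(-49\right) + 18 = 3479 + 18 = 3497$)
$\left(23757 + U\right) - 28311 = \left(23757 + 3497\right) - 28311 = 27254 - 28311 = -1057$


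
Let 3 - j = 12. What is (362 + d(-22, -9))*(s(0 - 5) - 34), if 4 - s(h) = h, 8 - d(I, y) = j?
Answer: -9475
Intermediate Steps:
j = -9 (j = 3 - 1*12 = 3 - 12 = -9)
d(I, y) = 17 (d(I, y) = 8 - 1*(-9) = 8 + 9 = 17)
s(h) = 4 - h
(362 + d(-22, -9))*(s(0 - 5) - 34) = (362 + 17)*((4 - (0 - 5)) - 34) = 379*((4 - 1*(-5)) - 34) = 379*((4 + 5) - 34) = 379*(9 - 34) = 379*(-25) = -9475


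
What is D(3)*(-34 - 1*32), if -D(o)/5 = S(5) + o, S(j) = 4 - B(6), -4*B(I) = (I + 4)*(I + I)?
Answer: 12210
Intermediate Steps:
B(I) = -I*(4 + I)/2 (B(I) = -(I + 4)*(I + I)/4 = -(4 + I)*2*I/4 = -I*(4 + I)/2)
S(j) = 34 (S(j) = 4 - (-1)*6*(4 + 6)/2 = 4 - (-1)*6*10/2 = 4 - 1*(-30) = 4 + 30 = 34)
D(o) = -170 - 5*o (D(o) = -5*(34 + o) = -170 - 5*o)
D(3)*(-34 - 1*32) = (-170 - 5*3)*(-34 - 1*32) = (-170 - 15)*(-34 - 32) = -185*(-66) = 12210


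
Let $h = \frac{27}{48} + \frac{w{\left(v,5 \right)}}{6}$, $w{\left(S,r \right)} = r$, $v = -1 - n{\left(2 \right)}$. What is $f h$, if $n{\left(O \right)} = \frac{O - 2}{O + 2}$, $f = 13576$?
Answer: $\frac{113699}{6} \approx 18950.0$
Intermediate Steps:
$n{\left(O \right)} = \frac{-2 + O}{2 + O}$
$v = -1$ ($v = -1 - \frac{-2 + 2}{2 + 2} = -1 - \frac{1}{4} \cdot 0 = -1 - 0 = -1 + 0 = -1$)
$h = \frac{67}{48}$ ($h = \frac{27}{48} + \frac{5}{6} = 27 \cdot \frac{1}{48} + 5 \cdot \frac{1}{6} = \frac{9}{16} + \frac{5}{6} = \frac{67}{48} \approx 1.3958$)
$f h = 13576 \cdot \frac{67}{48} = \frac{113699}{6}$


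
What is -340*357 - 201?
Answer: -121581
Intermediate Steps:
-340*357 - 201 = -121380 - 201 = -121581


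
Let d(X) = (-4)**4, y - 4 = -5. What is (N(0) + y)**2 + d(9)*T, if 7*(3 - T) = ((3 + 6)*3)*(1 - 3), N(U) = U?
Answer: 19207/7 ≈ 2743.9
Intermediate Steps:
y = -1 (y = 4 - 5 = -1)
T = 75/7 (T = 3 - (3 + 6)*3*(1 - 3)/7 = 3 - 9*3*(-2)/7 = 3 - 27*(-2)/7 = 3 - 1/7*(-54) = 3 + 54/7 = 75/7 ≈ 10.714)
d(X) = 256
(N(0) + y)**2 + d(9)*T = (0 - 1)**2 + 256*(75/7) = (-1)**2 + 19200/7 = 1 + 19200/7 = 19207/7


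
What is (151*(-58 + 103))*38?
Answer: 258210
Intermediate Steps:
(151*(-58 + 103))*38 = (151*45)*38 = 6795*38 = 258210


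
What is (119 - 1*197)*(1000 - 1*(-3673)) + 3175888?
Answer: 2811394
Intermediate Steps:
(119 - 1*197)*(1000 - 1*(-3673)) + 3175888 = (119 - 197)*(1000 + 3673) + 3175888 = -78*4673 + 3175888 = -364494 + 3175888 = 2811394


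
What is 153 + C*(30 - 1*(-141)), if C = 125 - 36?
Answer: 15372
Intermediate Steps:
C = 89
153 + C*(30 - 1*(-141)) = 153 + 89*(30 - 1*(-141)) = 153 + 89*(30 + 141) = 153 + 89*171 = 153 + 15219 = 15372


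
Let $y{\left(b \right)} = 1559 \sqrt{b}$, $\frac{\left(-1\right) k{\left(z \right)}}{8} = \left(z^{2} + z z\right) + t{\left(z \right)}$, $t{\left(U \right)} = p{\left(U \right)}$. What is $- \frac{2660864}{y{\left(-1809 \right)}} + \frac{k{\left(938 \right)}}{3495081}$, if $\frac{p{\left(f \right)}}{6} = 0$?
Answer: $- \frac{14077504}{3495081} + \frac{2660864 i \sqrt{201}}{940077} \approx -4.0278 + 40.129 i$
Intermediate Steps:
$p{\left(f \right)} = 0$ ($p{\left(f \right)} = 6 \cdot 0 = 0$)
$t{\left(U \right)} = 0$
$k{\left(z \right)} = - 16 z^{2}$ ($k{\left(z \right)} = - 8 \left(\left(z^{2} + z z\right) + 0\right) = - 8 \left(\left(z^{2} + z^{2}\right) + 0\right) = - 8 \left(2 z^{2} + 0\right) = - 8 \cdot 2 z^{2} = - 16 z^{2}$)
$- \frac{2660864}{y{\left(-1809 \right)}} + \frac{k{\left(938 \right)}}{3495081} = - \frac{2660864}{1559 \sqrt{-1809}} + \frac{\left(-16\right) 938^{2}}{3495081} = - \frac{2660864}{1559 \cdot 3 i \sqrt{201}} + \left(-16\right) 879844 \cdot \frac{1}{3495081} = - \frac{2660864}{4677 i \sqrt{201}} - \frac{14077504}{3495081} = - 2660864 \left(- \frac{i \sqrt{201}}{940077}\right) - \frac{14077504}{3495081} = \frac{2660864 i \sqrt{201}}{940077} - \frac{14077504}{3495081} = - \frac{14077504}{3495081} + \frac{2660864 i \sqrt{201}}{940077}$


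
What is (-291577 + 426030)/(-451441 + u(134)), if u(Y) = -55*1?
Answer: -134453/451496 ≈ -0.29779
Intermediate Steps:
u(Y) = -55
(-291577 + 426030)/(-451441 + u(134)) = (-291577 + 426030)/(-451441 - 55) = 134453/(-451496) = 134453*(-1/451496) = -134453/451496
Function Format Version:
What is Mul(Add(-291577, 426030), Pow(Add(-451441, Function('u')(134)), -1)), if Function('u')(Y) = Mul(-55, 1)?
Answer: Rational(-134453, 451496) ≈ -0.29779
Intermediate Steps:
Function('u')(Y) = -55
Mul(Add(-291577, 426030), Pow(Add(-451441, Function('u')(134)), -1)) = Mul(Add(-291577, 426030), Pow(Add(-451441, -55), -1)) = Mul(134453, Pow(-451496, -1)) = Mul(134453, Rational(-1, 451496)) = Rational(-134453, 451496)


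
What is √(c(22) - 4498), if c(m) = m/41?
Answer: 2*I*√1890059/41 ≈ 67.063*I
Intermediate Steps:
c(m) = m/41 (c(m) = m*(1/41) = m/41)
√(c(22) - 4498) = √((1/41)*22 - 4498) = √(22/41 - 4498) = √(-184396/41) = 2*I*√1890059/41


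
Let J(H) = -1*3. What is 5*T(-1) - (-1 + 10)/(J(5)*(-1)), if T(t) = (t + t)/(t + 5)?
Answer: -11/2 ≈ -5.5000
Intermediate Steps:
J(H) = -3
T(t) = 2*t/(5 + t) (T(t) = (2*t)/(5 + t) = 2*t/(5 + t))
5*T(-1) - (-1 + 10)/(J(5)*(-1)) = 5*(2*(-1)/(5 - 1)) - (-1 + 10)/((-3*(-1))) = 5*(2*(-1)/4) - 9/3 = 5*(2*(-1)*(¼)) - 9/3 = 5*(-½) - 1*3 = -5/2 - 3 = -11/2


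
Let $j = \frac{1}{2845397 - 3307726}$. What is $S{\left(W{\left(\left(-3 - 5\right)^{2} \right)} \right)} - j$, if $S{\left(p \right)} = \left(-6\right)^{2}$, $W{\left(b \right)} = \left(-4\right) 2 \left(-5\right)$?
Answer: $\frac{16643845}{462329} \approx 36.0$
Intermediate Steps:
$W{\left(b \right)} = 40$ ($W{\left(b \right)} = \left(-8\right) \left(-5\right) = 40$)
$j = - \frac{1}{462329}$ ($j = \frac{1}{-462329} = - \frac{1}{462329} \approx -2.163 \cdot 10^{-6}$)
$S{\left(p \right)} = 36$
$S{\left(W{\left(\left(-3 - 5\right)^{2} \right)} \right)} - j = 36 - - \frac{1}{462329} = 36 + \frac{1}{462329} = \frac{16643845}{462329}$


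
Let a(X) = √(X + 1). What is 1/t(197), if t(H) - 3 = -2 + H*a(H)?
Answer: -1/7684181 + 591*√22/7684181 ≈ 0.00036062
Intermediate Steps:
a(X) = √(1 + X)
t(H) = 1 + H*√(1 + H) (t(H) = 3 + (-2 + H*√(1 + H)) = 1 + H*√(1 + H))
1/t(197) = 1/(1 + 197*√(1 + 197)) = 1/(1 + 197*√198) = 1/(1 + 197*(3*√22)) = 1/(1 + 591*√22)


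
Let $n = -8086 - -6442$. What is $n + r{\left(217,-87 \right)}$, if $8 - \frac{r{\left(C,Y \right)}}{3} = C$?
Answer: $-2271$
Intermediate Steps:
$n = -1644$ ($n = -8086 + 6442 = -1644$)
$r{\left(C,Y \right)} = 24 - 3 C$
$n + r{\left(217,-87 \right)} = -1644 + \left(24 - 651\right) = -1644 - 627 = -2271$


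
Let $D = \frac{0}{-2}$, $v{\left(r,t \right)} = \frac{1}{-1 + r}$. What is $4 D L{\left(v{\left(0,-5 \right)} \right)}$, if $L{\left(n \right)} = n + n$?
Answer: $0$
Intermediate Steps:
$D = 0$ ($D = 0 \left(- \frac{1}{2}\right) = 0$)
$L{\left(n \right)} = 2 n$
$4 D L{\left(v{\left(0,-5 \right)} \right)} = 4 \cdot 0 \frac{2}{-1 + 0} = 0 \frac{2}{-1} = 0 \cdot 2 \left(-1\right) = 0 \left(-2\right) = 0$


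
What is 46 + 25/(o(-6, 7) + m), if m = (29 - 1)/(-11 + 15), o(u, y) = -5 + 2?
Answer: 209/4 ≈ 52.250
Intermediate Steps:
o(u, y) = -3
m = 7 (m = 28/4 = 28*(¼) = 7)
46 + 25/(o(-6, 7) + m) = 46 + 25/(-3 + 7) = 46 + 25/4 = 209/4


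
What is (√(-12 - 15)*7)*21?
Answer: 441*I*√3 ≈ 763.83*I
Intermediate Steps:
(√(-12 - 15)*7)*21 = (√(-27)*7)*21 = ((3*I*√3)*7)*21 = (21*I*√3)*21 = 441*I*√3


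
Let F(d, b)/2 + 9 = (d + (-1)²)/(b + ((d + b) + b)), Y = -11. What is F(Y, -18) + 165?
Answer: 1915/13 ≈ 147.31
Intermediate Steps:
F(d, b) = -18 + 2*(1 + d)/(d + 3*b) (F(d, b) = -18 + 2*((d + (-1)²)/(b + ((d + b) + b))) = -18 + 2*((d + 1)/(b + ((b + d) + b))) = -18 + 2*((1 + d)/(b + (d + 2*b))) = -18 + 2*((1 + d)/(d + 3*b)) = -18 + 2*(1 + d)/(d + 3*b))
F(Y, -18) + 165 = 2*(1 - 27*(-18) - 8*(-11))/(-11 + 3*(-18)) + 165 = 2*(1 + 486 + 88)/(-11 - 54) + 165 = 2*575/(-65) + 165 = 2*(-1/65)*575 + 165 = -230/13 + 165 = 1915/13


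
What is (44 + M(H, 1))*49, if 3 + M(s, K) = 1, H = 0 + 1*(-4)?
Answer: 2058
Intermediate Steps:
H = -4 (H = 0 - 4 = -4)
M(s, K) = -2 (M(s, K) = -3 + 1 = -2)
(44 + M(H, 1))*49 = (44 - 2)*49 = 42*49 = 2058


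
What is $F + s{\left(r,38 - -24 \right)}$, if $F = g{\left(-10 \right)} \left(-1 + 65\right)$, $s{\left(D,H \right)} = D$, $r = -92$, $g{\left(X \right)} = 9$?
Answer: $484$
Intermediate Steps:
$F = 576$ ($F = 9 \left(-1 + 65\right) = 9 \cdot 64 = 576$)
$F + s{\left(r,38 - -24 \right)} = 576 - 92 = 484$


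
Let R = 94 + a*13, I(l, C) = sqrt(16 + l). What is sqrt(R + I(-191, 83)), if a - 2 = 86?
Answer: sqrt(1238 + 5*I*sqrt(7)) ≈ 35.186 + 0.188*I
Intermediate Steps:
a = 88 (a = 2 + 86 = 88)
R = 1238 (R = 94 + 88*13 = 94 + 1144 = 1238)
sqrt(R + I(-191, 83)) = sqrt(1238 + sqrt(16 - 191)) = sqrt(1238 + sqrt(-175)) = sqrt(1238 + 5*I*sqrt(7))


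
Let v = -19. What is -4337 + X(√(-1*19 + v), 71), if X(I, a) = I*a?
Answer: -4337 + 71*I*√38 ≈ -4337.0 + 437.67*I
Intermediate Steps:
-4337 + X(√(-1*19 + v), 71) = -4337 + √(-1*19 - 19)*71 = -4337 + √(-19 - 19)*71 = -4337 + √(-38)*71 = -4337 + (I*√38)*71 = -4337 + 71*I*√38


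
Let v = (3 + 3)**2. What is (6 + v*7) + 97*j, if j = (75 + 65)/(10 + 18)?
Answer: 743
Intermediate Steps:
j = 5 (j = 140/28 = 140*(1/28) = 5)
v = 36 (v = 6**2 = 36)
(6 + v*7) + 97*j = (6 + 36*7) + 97*5 = (6 + 252) + 485 = 258 + 485 = 743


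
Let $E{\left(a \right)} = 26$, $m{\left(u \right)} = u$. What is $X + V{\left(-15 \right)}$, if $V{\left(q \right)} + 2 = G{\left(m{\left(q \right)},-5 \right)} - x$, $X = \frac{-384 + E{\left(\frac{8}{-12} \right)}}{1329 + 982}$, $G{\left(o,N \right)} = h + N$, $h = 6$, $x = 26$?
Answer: $- \frac{62755}{2311} \approx -27.155$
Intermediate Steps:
$G{\left(o,N \right)} = 6 + N$
$X = - \frac{358}{2311}$ ($X = \frac{-384 + 26}{1329 + 982} = - \frac{358}{2311} \approx -0.15491$)
$V{\left(q \right)} = -27$ ($V{\left(q \right)} = -2 + \left(\left(6 - 5\right) - 26\right) = -2 + \left(1 - 26\right) = -2 - 25 = -27$)
$X + V{\left(-15 \right)} = - \frac{358}{2311} - 27 = - \frac{62755}{2311}$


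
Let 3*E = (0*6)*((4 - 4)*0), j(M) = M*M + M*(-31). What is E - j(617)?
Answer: -361562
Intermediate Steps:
j(M) = M**2 - 31*M
E = 0 (E = ((0*6)*((4 - 4)*0))/3 = (0*(0*0))/3 = (0*0)/3 = (1/3)*0 = 0)
E - j(617) = 0 - 617*(-31 + 617) = 0 - 617*586 = 0 - 1*361562 = 0 - 361562 = -361562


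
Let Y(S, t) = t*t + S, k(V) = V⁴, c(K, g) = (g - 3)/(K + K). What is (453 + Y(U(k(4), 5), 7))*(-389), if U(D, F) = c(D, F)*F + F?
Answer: -50491033/256 ≈ -1.9723e+5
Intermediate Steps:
c(K, g) = (-3 + g)/(2*K) (c(K, g) = (-3 + g)/((2*K)) = (-3 + g)*(1/(2*K)) = (-3 + g)/(2*K))
U(D, F) = F + F*(-3 + F)/(2*D) (U(D, F) = ((-3 + F)/(2*D))*F + F = F*(-3 + F)/(2*D) + F = F + F*(-3 + F)/(2*D))
Y(S, t) = S + t² (Y(S, t) = t² + S = S + t²)
(453 + Y(U(k(4), 5), 7))*(-389) = (453 + ((½)*5*(-3 + 5 + 2*4⁴)/4⁴ + 7²))*(-389) = (453 + ((½)*5*(-3 + 5 + 2*256)/256 + 49))*(-389) = (453 + ((½)*5*(1/256)*(-3 + 5 + 512) + 49))*(-389) = (453 + ((½)*5*(1/256)*514 + 49))*(-389) = (453 + (1285/256 + 49))*(-389) = (453 + 13829/256)*(-389) = (129797/256)*(-389) = -50491033/256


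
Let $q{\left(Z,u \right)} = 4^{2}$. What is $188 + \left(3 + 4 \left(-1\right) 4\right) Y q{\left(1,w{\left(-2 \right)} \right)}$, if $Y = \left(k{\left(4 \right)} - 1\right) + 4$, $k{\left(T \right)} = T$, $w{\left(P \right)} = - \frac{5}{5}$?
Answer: $-1268$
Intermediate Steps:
$w{\left(P \right)} = -1$ ($w{\left(P \right)} = \left(-5\right) \frac{1}{5} = -1$)
$Y = 7$ ($Y = \left(4 - 1\right) + 4 = 3 + 4 = 7$)
$q{\left(Z,u \right)} = 16$
$188 + \left(3 + 4 \left(-1\right) 4\right) Y q{\left(1,w{\left(-2 \right)} \right)} = 188 + \left(3 + 4 \left(-1\right) 4\right) 7 \cdot 16 = 188 + \left(3 - 16\right) 7 \cdot 16 = 188 + \left(-13\right) 7 \cdot 16 = 188 - 1456 = -1268$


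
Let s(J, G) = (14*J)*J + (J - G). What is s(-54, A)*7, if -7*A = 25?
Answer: 285415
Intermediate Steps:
A = -25/7 (A = -⅐*25 = -25/7 ≈ -3.5714)
s(J, G) = J - G + 14*J² (s(J, G) = 14*J² + (J - G) = J - G + 14*J²)
s(-54, A)*7 = (-54 - 1*(-25/7) + 14*(-54)²)*7 = (-54 + 25/7 + 14*2916)*7 = (-54 + 25/7 + 40824)*7 = (285415/7)*7 = 285415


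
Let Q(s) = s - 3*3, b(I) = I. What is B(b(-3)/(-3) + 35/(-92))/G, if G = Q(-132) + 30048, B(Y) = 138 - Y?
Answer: 4213/917148 ≈ 0.0045936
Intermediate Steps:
Q(s) = -9 + s (Q(s) = s - 9 = -9 + s)
G = 29907 (G = (-9 - 132) + 30048 = -141 + 30048 = 29907)
B(b(-3)/(-3) + 35/(-92))/G = (138 - (-3/(-3) + 35/(-92)))/29907 = (138 - (-3*(-⅓) + 35*(-1/92)))*(1/29907) = (138 - (1 - 35/92))*(1/29907) = (138 - 1*57/92)*(1/29907) = (138 - 57/92)*(1/29907) = (12639/92)*(1/29907) = 4213/917148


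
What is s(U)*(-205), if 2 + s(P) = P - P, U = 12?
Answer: 410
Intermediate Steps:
s(P) = -2 (s(P) = -2 + (P - P) = -2 + 0 = -2)
s(U)*(-205) = -2*(-205) = 410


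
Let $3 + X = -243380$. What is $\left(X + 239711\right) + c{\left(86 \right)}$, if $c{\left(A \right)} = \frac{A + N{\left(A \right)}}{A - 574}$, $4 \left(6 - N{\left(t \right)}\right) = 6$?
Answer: $- \frac{3584053}{976} \approx -3672.2$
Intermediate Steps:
$X = -243383$ ($X = -3 - 243380 = -243383$)
$N{\left(t \right)} = \frac{9}{2}$ ($N{\left(t \right)} = 6 - \frac{3}{2} = \frac{9}{2}$)
$c{\left(A \right)} = \frac{\frac{9}{2} + A}{-574 + A}$ ($c{\left(A \right)} = \frac{A + \frac{9}{2}}{A - 574} = \frac{\frac{9}{2} + A}{-574 + A}$)
$\left(X + 239711\right) + c{\left(86 \right)} = \left(-243383 + 239711\right) + \frac{\frac{9}{2} + 86}{-574 + 86} = -3672 + \frac{1}{-488} \cdot \frac{181}{2} = -3672 - \frac{181}{976} = - \frac{3584053}{976}$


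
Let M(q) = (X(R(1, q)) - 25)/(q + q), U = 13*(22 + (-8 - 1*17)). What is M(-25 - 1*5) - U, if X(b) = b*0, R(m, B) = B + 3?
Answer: 473/12 ≈ 39.417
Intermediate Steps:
R(m, B) = 3 + B
X(b) = 0
U = -39 (U = 13*(22 + (-8 - 17)) = 13*(22 - 25) = 13*(-3) = -39)
M(q) = -25/(2*q) (M(q) = (0 - 25)/(q + q) = -25*1/(2*q) = -25/(2*q))
M(-25 - 1*5) - U = -25/(2*(-25 - 1*5)) - 1*(-39) = -25/(2*(-25 - 5)) + 39 = -25/2/(-30) + 39 = -25/2*(-1/30) + 39 = 5/12 + 39 = 473/12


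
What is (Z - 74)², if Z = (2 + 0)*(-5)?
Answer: 7056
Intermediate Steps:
Z = -10 (Z = 2*(-5) = -10)
(Z - 74)² = (-10 - 74)² = (-84)² = 7056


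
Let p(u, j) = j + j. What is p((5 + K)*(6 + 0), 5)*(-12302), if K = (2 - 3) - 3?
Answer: -123020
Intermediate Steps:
K = -4 (K = -1 - 3 = -4)
p(u, j) = 2*j
p((5 + K)*(6 + 0), 5)*(-12302) = (2*5)*(-12302) = 10*(-12302) = -123020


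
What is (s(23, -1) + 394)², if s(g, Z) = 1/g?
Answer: 82137969/529 ≈ 1.5527e+5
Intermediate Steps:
(s(23, -1) + 394)² = (1/23 + 394)² = (9063/23)² = 82137969/529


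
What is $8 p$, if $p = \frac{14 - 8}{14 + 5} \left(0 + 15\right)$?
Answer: $\frac{720}{19} \approx 37.895$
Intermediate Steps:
$p = \frac{90}{19}$ ($p = \frac{6}{19} \cdot 15 = \frac{90}{19} \approx 4.7368$)
$8 p = 8 \cdot \frac{90}{19} = \frac{720}{19}$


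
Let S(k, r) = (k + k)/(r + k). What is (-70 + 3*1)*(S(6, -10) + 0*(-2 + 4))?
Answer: 201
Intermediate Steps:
S(k, r) = 2*k/(k + r) (S(k, r) = (2*k)/(k + r) = 2*k/(k + r))
(-70 + 3*1)*(S(6, -10) + 0*(-2 + 4)) = (-70 + 3*1)*(2*6/(6 - 10) + 0*(-2 + 4)) = (-70 + 3)*(2*6/(-4) + 0*2) = -67*(2*6*(-¼) + 0) = -67*(-3 + 0) = -67*(-3) = 201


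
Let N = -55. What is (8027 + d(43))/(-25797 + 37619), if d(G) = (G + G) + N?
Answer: 4029/5911 ≈ 0.68161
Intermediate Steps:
d(G) = -55 + 2*G (d(G) = (G + G) - 55 = 2*G - 55 = -55 + 2*G)
(8027 + d(43))/(-25797 + 37619) = (8027 + (-55 + 2*43))/(-25797 + 37619) = (8027 + (-55 + 86))/11822 = (8027 + 31)*(1/11822) = 8058*(1/11822) = 4029/5911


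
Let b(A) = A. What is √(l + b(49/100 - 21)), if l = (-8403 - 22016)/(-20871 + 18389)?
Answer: I*√1271207181/12410 ≈ 2.873*I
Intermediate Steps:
l = 30419/2482 (l = -30419/(-2482) = -30419*(-1/2482) = 30419/2482 ≈ 12.256)
√(l + b(49/100 - 21)) = √(30419/2482 + (49/100 - 21)) = √(30419/2482 - 2051/100) = √(-1024341/124100) = I*√1271207181/12410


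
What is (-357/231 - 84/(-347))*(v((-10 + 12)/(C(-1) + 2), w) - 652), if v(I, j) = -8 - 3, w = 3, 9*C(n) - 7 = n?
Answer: 3298425/3817 ≈ 864.14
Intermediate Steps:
C(n) = 7/9 + n/9
v(I, j) = -11
(-357/231 - 84/(-347))*(v((-10 + 12)/(C(-1) + 2), w) - 652) = (-357/231 - 84/(-347))*(-11 - 652) = (-357*1/231 - 84*(-1/347))*(-663) = (-17/11 + 84/347)*(-663) = -4975/3817*(-663) = 3298425/3817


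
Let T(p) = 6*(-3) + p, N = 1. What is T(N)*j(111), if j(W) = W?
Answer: -1887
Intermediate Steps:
T(p) = -18 + p
T(N)*j(111) = (-18 + 1)*111 = -17*111 = -1887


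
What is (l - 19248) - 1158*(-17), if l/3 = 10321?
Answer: 31401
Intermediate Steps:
l = 30963 (l = 3*10321 = 30963)
(l - 19248) - 1158*(-17) = (30963 - 19248) - 1158*(-17) = 11715 + 19686 = 31401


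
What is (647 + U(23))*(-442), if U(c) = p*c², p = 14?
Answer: -3559426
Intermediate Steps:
U(c) = 14*c²
(647 + U(23))*(-442) = (647 + 14*23²)*(-442) = (647 + 14*529)*(-442) = (647 + 7406)*(-442) = 8053*(-442) = -3559426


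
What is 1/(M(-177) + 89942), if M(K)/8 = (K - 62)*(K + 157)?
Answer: 1/128182 ≈ 7.8014e-6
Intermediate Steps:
M(K) = 8*(-62 + K)*(157 + K) (M(K) = 8*((K - 62)*(K + 157)) = 8*((-62 + K)*(157 + K)) = 8*(-62 + K)*(157 + K))
1/(M(-177) + 89942) = 1/((-77872 + 8*(-177)² + 760*(-177)) + 89942) = 1/((-77872 + 8*31329 - 134520) + 89942) = 1/((-77872 + 250632 - 134520) + 89942) = 1/(38240 + 89942) = 1/128182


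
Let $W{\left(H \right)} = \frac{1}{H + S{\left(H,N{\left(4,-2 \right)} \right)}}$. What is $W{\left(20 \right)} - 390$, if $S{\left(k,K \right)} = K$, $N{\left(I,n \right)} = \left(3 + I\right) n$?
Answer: $- \frac{2339}{6} \approx -389.83$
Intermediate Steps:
$N{\left(I,n \right)} = n \left(3 + I\right)$
$W{\left(H \right)} = \frac{1}{-14 + H}$ ($W{\left(H \right)} = \frac{1}{H - 2 \left(3 + 4\right)} = \frac{1}{H - 14} = \frac{1}{-14 + H}$)
$W{\left(20 \right)} - 390 = \frac{1}{-14 + 20} - 390 = \frac{1}{6} - 390 = - \frac{2339}{6}$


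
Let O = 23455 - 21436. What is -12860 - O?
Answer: -14879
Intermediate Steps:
O = 2019
-12860 - O = -12860 - 1*2019 = -12860 - 2019 = -14879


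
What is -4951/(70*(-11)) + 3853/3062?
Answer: 4531693/589435 ≈ 7.6882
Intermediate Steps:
-4951/(70*(-11)) + 3853/3062 = -4951/(-770) + 3853*(1/3062) = -4951*(-1/770) + 3853/3062 = 4951/770 + 3853/3062 = 4531693/589435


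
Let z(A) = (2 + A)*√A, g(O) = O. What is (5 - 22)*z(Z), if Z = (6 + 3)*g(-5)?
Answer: 2193*I*√5 ≈ 4903.7*I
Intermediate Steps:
Z = -45 (Z = (6 + 3)*(-5) = 9*(-5) = -45)
z(A) = √A*(2 + A)
(5 - 22)*z(Z) = (5 - 22)*(√(-45)*(2 - 45)) = -17*3*I*√5*(-43) = -(-2193)*I*√5 = 2193*I*√5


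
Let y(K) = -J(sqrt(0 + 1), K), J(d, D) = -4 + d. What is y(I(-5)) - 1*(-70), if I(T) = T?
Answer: 73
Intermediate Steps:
y(K) = 3 (y(K) = -(-4 + sqrt(0 + 1)) = -(-4 + sqrt(1)) = -(-4 + 1) = -1*(-3) = 3)
y(I(-5)) - 1*(-70) = 3 - 1*(-70) = 3 + 70 = 73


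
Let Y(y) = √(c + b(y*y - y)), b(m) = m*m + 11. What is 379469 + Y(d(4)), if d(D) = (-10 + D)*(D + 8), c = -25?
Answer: 379469 + √27625522 ≈ 3.8473e+5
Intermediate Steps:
d(D) = (-10 + D)*(8 + D)
b(m) = 11 + m² (b(m) = m² + 11 = 11 + m²)
Y(y) = √(-14 + (y² - y)²) (Y(y) = √(-25 + (11 + (y*y - y)²)) = √(-25 + (11 + (y² - y)²)) = √(-14 + (y² - y)²))
379469 + Y(d(4)) = 379469 + √(-14 + (-80 + 4² - 2*4)²*(-1 + (-80 + 4² - 2*4))²) = 379469 + √(-14 + (-80 + 16 - 8)²*(-1 + (-80 + 16 - 8))²) = 379469 + √(-14 + (-72)²*(-1 - 72)²) = 379469 + √(-14 + 5184*(-73)²) = 379469 + √(-14 + 5184*5329) = 379469 + √(-14 + 27625536) = 379469 + √27625522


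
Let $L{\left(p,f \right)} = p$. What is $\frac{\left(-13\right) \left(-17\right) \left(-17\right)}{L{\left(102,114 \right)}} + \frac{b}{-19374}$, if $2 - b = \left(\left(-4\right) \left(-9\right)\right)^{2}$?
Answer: $- \frac{712315}{19374} \approx -36.767$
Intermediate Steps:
$b = -1294$ ($b = 2 - \left(\left(-4\right) \left(-9\right)\right)^{2} = 2 - 36^{2} = 2 - 1296 = -1294$)
$\frac{\left(-13\right) \left(-17\right) \left(-17\right)}{L{\left(102,114 \right)}} + \frac{b}{-19374} = \frac{\left(-13\right) \left(-17\right) \left(-17\right)}{102} - \frac{1294}{-19374} = 221 \left(-17\right) \frac{1}{102} - - \frac{647}{9687} = \left(-3757\right) \frac{1}{102} + \frac{647}{9687} = - \frac{221}{6} + \frac{647}{9687} = - \frac{712315}{19374}$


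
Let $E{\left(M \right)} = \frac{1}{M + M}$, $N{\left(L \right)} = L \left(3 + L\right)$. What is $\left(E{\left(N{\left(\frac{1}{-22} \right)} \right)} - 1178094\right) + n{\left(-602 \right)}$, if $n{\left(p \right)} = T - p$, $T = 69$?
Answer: $- \frac{76532737}{65} \approx -1.1774 \cdot 10^{6}$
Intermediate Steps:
$n{\left(p \right)} = 69 - p$
$E{\left(M \right)} = \frac{1}{2 M}$
$\left(E{\left(N{\left(\frac{1}{-22} \right)} \right)} - 1178094\right) + n{\left(-602 \right)} = \left(\frac{1}{2 \frac{3 + \frac{1}{-22}}{-22}} - 1178094\right) + \left(69 - -602\right) = \left(\frac{1}{2 \left(- \frac{3 - \frac{1}{22}}{22}\right)} - 1178094\right) + \left(69 + 602\right) = \left(\frac{1}{2 \left(\left(- \frac{1}{22}\right) \frac{65}{22}\right)} - 1178094\right) + 671 = \left(\frac{1}{2 \left(- \frac{65}{484}\right)} - 1178094\right) + 671 = \left(\frac{1}{2} \left(- \frac{484}{65}\right) - 1178094\right) + 671 = \left(- \frac{242}{65} - 1178094\right) + 671 = - \frac{76576352}{65} + 671 = - \frac{76532737}{65}$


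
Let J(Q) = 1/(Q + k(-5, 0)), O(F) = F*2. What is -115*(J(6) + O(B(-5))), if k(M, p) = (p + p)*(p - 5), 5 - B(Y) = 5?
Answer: -115/6 ≈ -19.167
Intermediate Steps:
B(Y) = 0 (B(Y) = 5 - 1*5 = 5 - 5 = 0)
k(M, p) = 2*p*(-5 + p) (k(M, p) = (2*p)*(-5 + p) = 2*p*(-5 + p))
O(F) = 2*F
J(Q) = 1/Q (J(Q) = 1/(Q + 2*0*(-5 + 0)) = 1/(Q + 2*0*(-5)) = 1/(Q + 0) = 1/Q)
-115*(J(6) + O(B(-5))) = -115*(1/6 + 2*0) = -115*(⅙ + 0) = -115*⅙ = -115/6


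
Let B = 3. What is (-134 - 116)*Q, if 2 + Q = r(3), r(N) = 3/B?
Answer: 250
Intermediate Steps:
r(N) = 1 (r(N) = 3/3 = 3*(⅓) = 1)
Q = -1 (Q = -2 + 1 = -1)
(-134 - 116)*Q = (-134 - 116)*(-1) = -250*(-1) = 250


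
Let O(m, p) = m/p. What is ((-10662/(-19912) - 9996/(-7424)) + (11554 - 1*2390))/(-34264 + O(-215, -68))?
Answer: -719823543307/2690603942352 ≈ -0.26753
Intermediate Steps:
((-10662/(-19912) - 9996/(-7424)) + (11554 - 1*2390))/(-34264 + O(-215, -68)) = ((-10662/(-19912) - 9996/(-7424)) + (11554 - 1*2390))/(-34264 - 215/(-68)) = ((-10662*(-1/19912) - 9996*(-1/7424)) + (11554 - 2390))/(-34264 - 215*(-1/68)) = ((5331/9956 + 2499/1856) + 9164)/(-34264 + 215/68) = (8693595/4619584 + 9164)/(-2329737/68) = (42342561371/4619584)*(-68/2329737) = -719823543307/2690603942352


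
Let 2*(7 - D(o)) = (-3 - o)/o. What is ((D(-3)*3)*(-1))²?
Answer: 441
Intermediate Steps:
D(o) = 7 - (-3 - o)/(2*o)
((D(-3)*3)*(-1))² = ((((3/2)*(1 + 5*(-3))/(-3))*3)*(-1))² = ((((3/2)*(-⅓)*(1 - 15))*3)*(-1))² = ((((3/2)*(-⅓)*(-14))*3)*(-1))² = ((7*3)*(-1))² = (21*(-1))² = (-21)² = 441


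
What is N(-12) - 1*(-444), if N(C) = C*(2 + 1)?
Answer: 408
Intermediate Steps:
N(C) = 3*C (N(C) = C*3 = 3*C)
N(-12) - 1*(-444) = 3*(-12) - 1*(-444) = -36 + 444 = 408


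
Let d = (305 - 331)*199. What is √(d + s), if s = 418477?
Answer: √413303 ≈ 642.89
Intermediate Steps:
d = -5174 (d = -26*199 = -5174)
√(d + s) = √(-5174 + 418477) = √413303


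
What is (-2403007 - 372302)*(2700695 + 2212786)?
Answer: -13636428040629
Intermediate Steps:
(-2403007 - 372302)*(2700695 + 2212786) = -2775309*4913481 = -13636428040629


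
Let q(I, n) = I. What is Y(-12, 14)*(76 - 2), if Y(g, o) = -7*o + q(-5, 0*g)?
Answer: -7622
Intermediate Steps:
Y(g, o) = -5 - 7*o (Y(g, o) = -7*o - 5 = -5 - 7*o)
Y(-12, 14)*(76 - 2) = (-5 - 7*14)*(76 - 2) = (-5 - 98)*74 = -103*74 = -7622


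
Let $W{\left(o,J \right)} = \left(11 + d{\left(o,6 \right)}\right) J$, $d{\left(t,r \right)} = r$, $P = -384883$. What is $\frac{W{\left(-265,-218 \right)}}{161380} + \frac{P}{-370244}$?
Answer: $\frac{15185073569}{14937494180} \approx 1.0166$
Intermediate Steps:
$W{\left(o,J \right)} = 17 J$ ($W{\left(o,J \right)} = \left(11 + 6\right) J = 17 J$)
$\frac{W{\left(-265,-218 \right)}}{161380} + \frac{P}{-370244} = \frac{17 \left(-218\right)}{161380} - \frac{384883}{-370244} = \left(-3706\right) \frac{1}{161380} - - \frac{384883}{370244} = - \frac{1853}{80690} + \frac{384883}{370244} = \frac{15185073569}{14937494180}$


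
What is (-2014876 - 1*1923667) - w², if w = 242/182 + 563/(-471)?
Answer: -7235360793721867/1837065321 ≈ -3.9385e+6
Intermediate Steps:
w = 5758/42861 (w = 242*(1/182) + 563*(-1/471) = 121/91 - 563/471 = 5758/42861 ≈ 0.13434)
(-2014876 - 1*1923667) - w² = (-2014876 - 1*1923667) - (5758/42861)² = (-2014876 - 1923667) - 1*33154564/1837065321 = -3938543 - 33154564/1837065321 = -7235360793721867/1837065321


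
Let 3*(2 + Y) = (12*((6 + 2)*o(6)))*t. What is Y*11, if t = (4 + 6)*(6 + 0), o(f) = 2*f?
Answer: 253418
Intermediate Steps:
t = 60 (t = 10*6 = 60)
Y = 23038 (Y = -2 + ((12*((6 + 2)*(2*6)))*60)/3 = -2 + ((12*(8*12))*60)/3 = -2 + ((12*96)*60)/3 = -2 + (1152*60)/3 = -2 + (⅓)*69120 = -2 + 23040 = 23038)
Y*11 = 23038*11 = 253418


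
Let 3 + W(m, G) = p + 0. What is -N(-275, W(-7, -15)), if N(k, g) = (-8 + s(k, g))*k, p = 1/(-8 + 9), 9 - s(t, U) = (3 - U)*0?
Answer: 275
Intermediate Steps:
s(t, U) = 9 (s(t, U) = 9 - (3 - U)*0 = 9 - 1*0 = 9 + 0 = 9)
p = 1 (p = 1/1 = 1)
W(m, G) = -2 (W(m, G) = -3 + (1 + 0) = -3 + 1 = -2)
N(k, g) = k (N(k, g) = (-8 + 9)*k = 1*k = k)
-N(-275, W(-7, -15)) = -1*(-275) = 275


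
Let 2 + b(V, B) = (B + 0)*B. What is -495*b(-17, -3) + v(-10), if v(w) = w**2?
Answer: -3365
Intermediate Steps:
b(V, B) = -2 + B**2 (b(V, B) = -2 + (B + 0)*B = -2 + B*B = -2 + B**2)
-495*b(-17, -3) + v(-10) = -495*(-2 + (-3)**2) + (-10)**2 = -495*(-2 + 9) + 100 = -495*7 + 100 = -3465 + 100 = -3365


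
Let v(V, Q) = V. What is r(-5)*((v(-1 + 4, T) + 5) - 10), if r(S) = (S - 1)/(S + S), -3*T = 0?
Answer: -6/5 ≈ -1.2000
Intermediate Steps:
T = 0 (T = -⅓*0 = 0)
r(S) = (-1 + S)/(2*S) (r(S) = (-1 + S)/((2*S)) = (-1 + S)*(1/(2*S)) = (-1 + S)/(2*S))
r(-5)*((v(-1 + 4, T) + 5) - 10) = ((½)*(-1 - 5)/(-5))*(((-1 + 4) + 5) - 10) = ((½)*(-⅕)*(-6))*((3 + 5) - 10) = 3*(8 - 10)/5 = (⅗)*(-2) = -6/5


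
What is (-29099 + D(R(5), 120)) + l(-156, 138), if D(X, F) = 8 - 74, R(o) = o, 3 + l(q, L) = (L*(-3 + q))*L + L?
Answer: -3057026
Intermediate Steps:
l(q, L) = -3 + L + L**2*(-3 + q) (l(q, L) = -3 + ((L*(-3 + q))*L + L) = -3 + (L**2*(-3 + q) + L) = -3 + (L + L**2*(-3 + q)) = -3 + L + L**2*(-3 + q))
D(X, F) = -66
(-29099 + D(R(5), 120)) + l(-156, 138) = (-29099 - 66) + (-3 + 138 - 3*138**2 - 156*138**2) = -29165 + (-3 + 138 - 3*19044 - 156*19044) = -29165 + (-3 + 138 - 57132 - 2970864) = -29165 - 3027861 = -3057026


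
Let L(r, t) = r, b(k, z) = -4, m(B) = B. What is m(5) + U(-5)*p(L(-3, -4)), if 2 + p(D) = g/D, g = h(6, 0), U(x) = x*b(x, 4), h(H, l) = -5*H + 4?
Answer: 415/3 ≈ 138.33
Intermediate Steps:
h(H, l) = 4 - 5*H
U(x) = -4*x (U(x) = x*(-4) = -4*x)
g = -26 (g = 4 - 5*6 = 4 - 30 = -26)
p(D) = -2 - 26/D
m(5) + U(-5)*p(L(-3, -4)) = 5 + (-4*(-5))*(-2 - 26/(-3)) = 5 + 20*(-2 - 26*(-⅓)) = 5 + 20*(-2 + 26/3) = 5 + 20*(20/3) = 5 + 400/3 = 415/3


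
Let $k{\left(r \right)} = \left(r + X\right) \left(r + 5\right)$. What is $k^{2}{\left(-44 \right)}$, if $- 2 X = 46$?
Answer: $6827769$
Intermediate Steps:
$X = -23$ ($X = \left(- \frac{1}{2}\right) 46 = -23$)
$k{\left(r \right)} = \left(-23 + r\right) \left(5 + r\right)$ ($k{\left(r \right)} = \left(r - 23\right) \left(r + 5\right) = \left(-23 + r\right) \left(5 + r\right)$)
$k^{2}{\left(-44 \right)} = \left(-115 + \left(-44\right)^{2} - -792\right)^{2} = \left(-115 + 1936 + 792\right)^{2} = 2613^{2} = 6827769$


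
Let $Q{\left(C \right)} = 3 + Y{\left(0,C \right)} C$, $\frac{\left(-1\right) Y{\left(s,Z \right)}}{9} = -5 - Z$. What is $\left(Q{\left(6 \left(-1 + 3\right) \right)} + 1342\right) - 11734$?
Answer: $-8553$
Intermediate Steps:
$Y{\left(s,Z \right)} = 45 + 9 Z$ ($Y{\left(s,Z \right)} = - 9 \left(-5 - Z\right) = 45 + 9 Z$)
$Q{\left(C \right)} = 3 + C \left(45 + 9 C\right)$ ($Q{\left(C \right)} = 3 + \left(45 + 9 C\right) C = 3 + C \left(45 + 9 C\right)$)
$\left(Q{\left(6 \left(-1 + 3\right) \right)} + 1342\right) - 11734 = \left(\left(3 + 9 \cdot 6 \left(-1 + 3\right) \left(5 + 6 \left(-1 + 3\right)\right)\right) + 1342\right) - 11734 = \left(\left(3 + 9 \cdot 6 \cdot 2 \left(5 + 6 \cdot 2\right)\right) + 1342\right) - 11734 = \left(\left(3 + 9 \cdot 12 \left(5 + 12\right)\right) + 1342\right) - 11734 = \left(\left(3 + 9 \cdot 12 \cdot 17\right) + 1342\right) - 11734 = \left(\left(3 + 1836\right) + 1342\right) - 11734 = \left(1839 + 1342\right) - 11734 = 3181 - 11734 = -8553$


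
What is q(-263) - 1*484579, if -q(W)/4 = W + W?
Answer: -482475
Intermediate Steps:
q(W) = -8*W (q(W) = -4*(W + W) = -8*W)
q(-263) - 1*484579 = -8*(-263) - 1*484579 = 2104 - 484579 = -482475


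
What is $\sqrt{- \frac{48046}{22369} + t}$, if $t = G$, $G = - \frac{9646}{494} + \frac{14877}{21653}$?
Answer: $\frac{i \sqrt{1777418295670505764326}}{9202763183} \approx 4.5812 i$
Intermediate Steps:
$G = - \frac{7750600}{411407}$ ($G = \left(-9646\right) \frac{1}{494} + 14877 \cdot \frac{1}{21653} = - \frac{371}{19} + \frac{14877}{21653} = - \frac{7750600}{411407} \approx -18.839$)
$t = - \frac{7750600}{411407} \approx -18.839$
$\sqrt{- \frac{48046}{22369} + t} = \sqrt{- \frac{48046}{22369} - \frac{7750600}{411407}} = \sqrt{- \frac{193139632122}{9202763183}} = \frac{i \sqrt{1777418295670505764326}}{9202763183}$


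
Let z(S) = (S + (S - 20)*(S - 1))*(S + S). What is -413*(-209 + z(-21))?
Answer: 15368143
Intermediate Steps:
z(S) = 2*S*(S + (-1 + S)*(-20 + S)) (z(S) = (S + (-20 + S)*(-1 + S))*(2*S) = (S + (-1 + S)*(-20 + S))*(2*S) = 2*S*(S + (-1 + S)*(-20 + S)))
-413*(-209 + z(-21)) = -413*(-209 + 2*(-21)*(20 + (-21)² - 20*(-21))) = -413*(-209 + 2*(-21)*(20 + 441 + 420)) = -413*(-209 + 2*(-21)*881) = -413*(-209 - 37002) = -413*(-37211) = 15368143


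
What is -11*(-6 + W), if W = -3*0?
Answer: 66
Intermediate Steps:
W = 0
-11*(-6 + W) = -11*(-6 + 0) = -11*(-6) = 66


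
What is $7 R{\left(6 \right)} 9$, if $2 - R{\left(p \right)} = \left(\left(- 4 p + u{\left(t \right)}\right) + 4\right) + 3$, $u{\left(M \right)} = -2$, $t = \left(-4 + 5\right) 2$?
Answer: $1323$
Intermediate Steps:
$t = 2$ ($t = 1 \cdot 2 = 2$)
$R{\left(p \right)} = -3 + 4 p$ ($R{\left(p \right)} = 2 - \left(\left(\left(- 4 p - 2\right) + 4\right) + 3\right) = 2 - \left(\left(\left(-2 - 4 p\right) + 4\right) + 3\right) = 2 - \left(\left(2 - 4 p\right) + 3\right) = 2 - \left(5 - 4 p\right) = 2 + \left(-5 + 4 p\right) = -3 + 4 p$)
$7 R{\left(6 \right)} 9 = 7 \left(-3 + 4 \cdot 6\right) 9 = 7 \left(-3 + 24\right) 9 = 7 \cdot 21 \cdot 9 = 147 \cdot 9 = 1323$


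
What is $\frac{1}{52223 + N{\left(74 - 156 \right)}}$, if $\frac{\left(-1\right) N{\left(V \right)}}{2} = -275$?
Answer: $\frac{1}{52773} \approx 1.8949 \cdot 10^{-5}$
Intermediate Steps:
$N{\left(V \right)} = 550$ ($N{\left(V \right)} = \left(-2\right) \left(-275\right) = 550$)
$\frac{1}{52223 + N{\left(74 - 156 \right)}} = \frac{1}{52223 + 550} = \frac{1}{52773}$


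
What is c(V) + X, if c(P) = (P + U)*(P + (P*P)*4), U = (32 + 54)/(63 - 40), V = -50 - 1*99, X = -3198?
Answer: -296269909/23 ≈ -1.2881e+7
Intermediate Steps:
V = -149 (V = -50 - 99 = -149)
U = 86/23 ≈ 3.7391
c(P) = (86/23 + P)*(P + 4*P**2) (c(P) = (P + 86/23)*(P + (P*P)*4) = (86/23 + P)*(P + P**2*4) = (86/23 + P)*(P + 4*P**2))
c(V) + X = (1/23)*(-149)*(86 + 92*(-149)**2 + 367*(-149)) - 3198 = (1/23)*(-149)*(86 + 92*22201 - 54683) - 3198 = (1/23)*(-149)*(86 + 2042492 - 54683) - 3198 = (1/23)*(-149)*1987895 - 3198 = -296196355/23 - 3198 = -296269909/23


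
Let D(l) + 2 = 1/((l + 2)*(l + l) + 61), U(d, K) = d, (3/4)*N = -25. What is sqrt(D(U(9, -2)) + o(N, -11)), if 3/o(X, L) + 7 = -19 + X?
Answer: I*sqrt(4350046414)/46102 ≈ 1.4306*I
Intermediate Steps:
N = -100/3 (N = (4/3)*(-25) = -100/3 ≈ -33.333)
o(X, L) = 3/(-26 + X) (o(X, L) = 3/(-7 + (-19 + X)) = 3/(-26 + X))
D(l) = -2 + 1/(61 + 2*l*(2 + l)) (D(l) = -2 + 1/((l + 2)*(l + l) + 61) = -2 + 1/((2 + l)*(2*l) + 61) = -2 + 1/(2*l*(2 + l) + 61) = -2 + 1/(61 + 2*l*(2 + l)))
sqrt(D(U(9, -2)) + o(N, -11)) = sqrt((-121 - 8*9 - 4*9**2)/(61 + 2*9**2 + 4*9) + 3/(-26 - 100/3)) = sqrt((-121 - 72 - 4*81)/(61 + 2*81 + 36) + 3/(-178/3)) = sqrt((-121 - 72 - 324)/(61 + 162 + 36) + 3*(-3/178)) = sqrt(-517/259 - 9/178) = sqrt(-94357/46102) = I*sqrt(4350046414)/46102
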